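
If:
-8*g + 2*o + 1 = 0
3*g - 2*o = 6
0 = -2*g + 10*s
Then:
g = -1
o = -9/2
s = -1/5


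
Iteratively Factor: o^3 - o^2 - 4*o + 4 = (o + 2)*(o^2 - 3*o + 2) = (o - 1)*(o + 2)*(o - 2)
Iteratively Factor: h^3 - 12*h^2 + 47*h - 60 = (h - 4)*(h^2 - 8*h + 15) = (h - 5)*(h - 4)*(h - 3)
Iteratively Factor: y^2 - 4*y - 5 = (y - 5)*(y + 1)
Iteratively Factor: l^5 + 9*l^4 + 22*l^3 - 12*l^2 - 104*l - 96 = (l + 2)*(l^4 + 7*l^3 + 8*l^2 - 28*l - 48) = (l + 2)^2*(l^3 + 5*l^2 - 2*l - 24) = (l + 2)^2*(l + 4)*(l^2 + l - 6) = (l + 2)^2*(l + 3)*(l + 4)*(l - 2)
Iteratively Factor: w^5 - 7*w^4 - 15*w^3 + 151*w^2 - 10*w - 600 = (w + 2)*(w^4 - 9*w^3 + 3*w^2 + 145*w - 300) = (w - 5)*(w + 2)*(w^3 - 4*w^2 - 17*w + 60) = (w - 5)^2*(w + 2)*(w^2 + w - 12) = (w - 5)^2*(w - 3)*(w + 2)*(w + 4)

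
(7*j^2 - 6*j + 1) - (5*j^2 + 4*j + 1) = 2*j^2 - 10*j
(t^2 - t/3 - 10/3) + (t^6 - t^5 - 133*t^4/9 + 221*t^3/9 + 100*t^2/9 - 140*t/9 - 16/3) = t^6 - t^5 - 133*t^4/9 + 221*t^3/9 + 109*t^2/9 - 143*t/9 - 26/3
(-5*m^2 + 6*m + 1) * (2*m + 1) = -10*m^3 + 7*m^2 + 8*m + 1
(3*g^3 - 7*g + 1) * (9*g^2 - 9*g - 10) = 27*g^5 - 27*g^4 - 93*g^3 + 72*g^2 + 61*g - 10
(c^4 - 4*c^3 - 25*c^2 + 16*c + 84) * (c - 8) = c^5 - 12*c^4 + 7*c^3 + 216*c^2 - 44*c - 672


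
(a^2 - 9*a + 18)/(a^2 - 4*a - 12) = (a - 3)/(a + 2)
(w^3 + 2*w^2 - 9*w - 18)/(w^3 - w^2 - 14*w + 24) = (w^2 + 5*w + 6)/(w^2 + 2*w - 8)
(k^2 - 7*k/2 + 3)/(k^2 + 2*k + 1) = (k^2 - 7*k/2 + 3)/(k^2 + 2*k + 1)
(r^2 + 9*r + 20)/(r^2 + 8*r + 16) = (r + 5)/(r + 4)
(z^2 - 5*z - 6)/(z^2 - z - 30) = (z + 1)/(z + 5)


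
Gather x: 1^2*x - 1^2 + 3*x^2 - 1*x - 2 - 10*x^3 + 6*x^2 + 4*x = -10*x^3 + 9*x^2 + 4*x - 3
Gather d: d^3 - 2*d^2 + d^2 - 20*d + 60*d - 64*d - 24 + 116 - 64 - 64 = d^3 - d^2 - 24*d - 36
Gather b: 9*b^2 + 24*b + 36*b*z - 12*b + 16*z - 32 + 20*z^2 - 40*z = 9*b^2 + b*(36*z + 12) + 20*z^2 - 24*z - 32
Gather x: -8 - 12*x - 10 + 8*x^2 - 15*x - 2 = 8*x^2 - 27*x - 20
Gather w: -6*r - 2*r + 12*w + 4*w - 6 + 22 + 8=-8*r + 16*w + 24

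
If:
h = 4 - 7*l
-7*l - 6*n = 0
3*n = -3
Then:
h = -2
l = 6/7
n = -1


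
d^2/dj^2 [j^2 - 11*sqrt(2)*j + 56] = 2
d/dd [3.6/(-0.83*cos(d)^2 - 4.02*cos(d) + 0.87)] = -(5.976*cos(d) + 14.472)*sin(d)/(0.83*cos(d)^2 + 4.02*cos(d) - 0.87)^2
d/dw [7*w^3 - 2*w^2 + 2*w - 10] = 21*w^2 - 4*w + 2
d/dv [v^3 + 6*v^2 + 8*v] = 3*v^2 + 12*v + 8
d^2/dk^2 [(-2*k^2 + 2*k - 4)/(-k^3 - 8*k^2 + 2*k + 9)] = 4*(k^6 - 3*k^5 - 6*k^4 + 141*k^3 + 534*k^2 - 258*k + 251)/(k^9 + 24*k^8 + 186*k^7 + 389*k^6 - 804*k^5 - 1524*k^4 + 1099*k^3 + 1836*k^2 - 486*k - 729)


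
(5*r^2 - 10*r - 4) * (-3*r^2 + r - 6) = -15*r^4 + 35*r^3 - 28*r^2 + 56*r + 24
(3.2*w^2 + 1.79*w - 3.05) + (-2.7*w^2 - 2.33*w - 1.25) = 0.5*w^2 - 0.54*w - 4.3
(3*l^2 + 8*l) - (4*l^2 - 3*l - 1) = -l^2 + 11*l + 1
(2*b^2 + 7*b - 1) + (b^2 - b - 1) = 3*b^2 + 6*b - 2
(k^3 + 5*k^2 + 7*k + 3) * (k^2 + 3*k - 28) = k^5 + 8*k^4 - 6*k^3 - 116*k^2 - 187*k - 84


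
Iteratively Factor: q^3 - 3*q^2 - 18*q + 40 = (q - 5)*(q^2 + 2*q - 8) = (q - 5)*(q + 4)*(q - 2)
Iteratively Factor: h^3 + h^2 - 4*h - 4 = (h + 2)*(h^2 - h - 2) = (h + 1)*(h + 2)*(h - 2)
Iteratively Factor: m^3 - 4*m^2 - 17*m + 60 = (m + 4)*(m^2 - 8*m + 15) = (m - 5)*(m + 4)*(m - 3)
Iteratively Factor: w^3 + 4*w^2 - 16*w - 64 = (w + 4)*(w^2 - 16) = (w + 4)^2*(w - 4)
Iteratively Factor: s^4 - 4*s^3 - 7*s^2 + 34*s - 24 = (s - 2)*(s^3 - 2*s^2 - 11*s + 12) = (s - 2)*(s - 1)*(s^2 - s - 12) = (s - 4)*(s - 2)*(s - 1)*(s + 3)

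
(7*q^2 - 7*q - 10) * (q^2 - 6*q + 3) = 7*q^4 - 49*q^3 + 53*q^2 + 39*q - 30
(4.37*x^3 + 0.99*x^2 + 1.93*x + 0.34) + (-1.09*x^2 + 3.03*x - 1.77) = 4.37*x^3 - 0.1*x^2 + 4.96*x - 1.43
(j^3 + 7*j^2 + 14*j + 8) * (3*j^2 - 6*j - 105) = 3*j^5 + 15*j^4 - 105*j^3 - 795*j^2 - 1518*j - 840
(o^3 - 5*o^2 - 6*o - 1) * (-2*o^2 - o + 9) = -2*o^5 + 9*o^4 + 26*o^3 - 37*o^2 - 53*o - 9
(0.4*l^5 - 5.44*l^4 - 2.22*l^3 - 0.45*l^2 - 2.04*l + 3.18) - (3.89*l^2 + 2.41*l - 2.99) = 0.4*l^5 - 5.44*l^4 - 2.22*l^3 - 4.34*l^2 - 4.45*l + 6.17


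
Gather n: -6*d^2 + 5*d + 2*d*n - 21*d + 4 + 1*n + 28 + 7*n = -6*d^2 - 16*d + n*(2*d + 8) + 32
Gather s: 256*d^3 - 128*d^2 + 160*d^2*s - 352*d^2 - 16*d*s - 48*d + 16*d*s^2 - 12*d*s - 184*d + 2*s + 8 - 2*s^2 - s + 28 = 256*d^3 - 480*d^2 - 232*d + s^2*(16*d - 2) + s*(160*d^2 - 28*d + 1) + 36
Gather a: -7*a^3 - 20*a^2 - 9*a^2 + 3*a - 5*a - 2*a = -7*a^3 - 29*a^2 - 4*a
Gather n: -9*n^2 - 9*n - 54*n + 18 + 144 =-9*n^2 - 63*n + 162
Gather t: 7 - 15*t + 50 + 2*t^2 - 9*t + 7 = 2*t^2 - 24*t + 64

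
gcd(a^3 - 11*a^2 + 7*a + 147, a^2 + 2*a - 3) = a + 3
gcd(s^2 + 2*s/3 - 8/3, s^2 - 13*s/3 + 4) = s - 4/3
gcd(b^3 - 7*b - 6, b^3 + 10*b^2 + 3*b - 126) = b - 3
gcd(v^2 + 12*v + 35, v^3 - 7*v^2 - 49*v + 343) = v + 7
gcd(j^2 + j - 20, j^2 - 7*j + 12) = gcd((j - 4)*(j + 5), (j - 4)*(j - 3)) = j - 4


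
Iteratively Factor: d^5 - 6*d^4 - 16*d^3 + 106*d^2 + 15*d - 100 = (d - 5)*(d^4 - d^3 - 21*d^2 + d + 20) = (d - 5)*(d + 1)*(d^3 - 2*d^2 - 19*d + 20) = (d - 5)^2*(d + 1)*(d^2 + 3*d - 4) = (d - 5)^2*(d + 1)*(d + 4)*(d - 1)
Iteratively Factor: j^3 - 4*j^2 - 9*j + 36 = (j + 3)*(j^2 - 7*j + 12) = (j - 4)*(j + 3)*(j - 3)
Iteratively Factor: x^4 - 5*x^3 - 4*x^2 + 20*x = (x)*(x^3 - 5*x^2 - 4*x + 20) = x*(x + 2)*(x^2 - 7*x + 10) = x*(x - 5)*(x + 2)*(x - 2)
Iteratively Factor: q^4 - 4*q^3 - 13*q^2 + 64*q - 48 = (q - 4)*(q^3 - 13*q + 12) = (q - 4)*(q - 3)*(q^2 + 3*q - 4) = (q - 4)*(q - 3)*(q + 4)*(q - 1)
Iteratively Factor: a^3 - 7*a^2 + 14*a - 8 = (a - 2)*(a^2 - 5*a + 4) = (a - 4)*(a - 2)*(a - 1)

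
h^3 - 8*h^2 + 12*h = h*(h - 6)*(h - 2)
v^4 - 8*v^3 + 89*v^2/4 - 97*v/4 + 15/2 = (v - 3)*(v - 5/2)*(v - 2)*(v - 1/2)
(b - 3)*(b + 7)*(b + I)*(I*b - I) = I*b^4 - b^3 + 3*I*b^3 - 3*b^2 - 25*I*b^2 + 25*b + 21*I*b - 21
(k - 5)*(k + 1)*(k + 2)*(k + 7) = k^4 + 5*k^3 - 27*k^2 - 101*k - 70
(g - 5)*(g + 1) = g^2 - 4*g - 5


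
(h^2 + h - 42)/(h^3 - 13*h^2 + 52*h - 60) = (h + 7)/(h^2 - 7*h + 10)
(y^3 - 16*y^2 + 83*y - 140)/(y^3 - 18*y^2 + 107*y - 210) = (y - 4)/(y - 6)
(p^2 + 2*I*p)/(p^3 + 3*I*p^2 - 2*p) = 1/(p + I)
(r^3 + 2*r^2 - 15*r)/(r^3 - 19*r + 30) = r/(r - 2)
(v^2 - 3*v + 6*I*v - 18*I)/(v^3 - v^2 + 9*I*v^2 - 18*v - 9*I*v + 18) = (v - 3)/(v^2 + v*(-1 + 3*I) - 3*I)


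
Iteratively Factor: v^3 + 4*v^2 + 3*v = (v + 3)*(v^2 + v) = v*(v + 3)*(v + 1)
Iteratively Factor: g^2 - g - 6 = (g - 3)*(g + 2)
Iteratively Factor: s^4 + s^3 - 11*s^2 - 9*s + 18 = (s + 3)*(s^3 - 2*s^2 - 5*s + 6) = (s - 1)*(s + 3)*(s^2 - s - 6) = (s - 1)*(s + 2)*(s + 3)*(s - 3)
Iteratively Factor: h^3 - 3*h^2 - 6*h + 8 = (h + 2)*(h^2 - 5*h + 4) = (h - 1)*(h + 2)*(h - 4)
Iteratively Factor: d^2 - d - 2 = (d + 1)*(d - 2)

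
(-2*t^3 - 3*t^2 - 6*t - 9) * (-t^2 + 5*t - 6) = 2*t^5 - 7*t^4 + 3*t^3 - 3*t^2 - 9*t + 54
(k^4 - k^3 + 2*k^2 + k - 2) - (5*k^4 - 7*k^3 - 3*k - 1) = -4*k^4 + 6*k^3 + 2*k^2 + 4*k - 1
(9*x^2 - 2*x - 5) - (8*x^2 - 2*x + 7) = x^2 - 12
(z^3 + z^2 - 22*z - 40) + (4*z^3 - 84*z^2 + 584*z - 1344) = 5*z^3 - 83*z^2 + 562*z - 1384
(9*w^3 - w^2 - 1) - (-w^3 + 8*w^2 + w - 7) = 10*w^3 - 9*w^2 - w + 6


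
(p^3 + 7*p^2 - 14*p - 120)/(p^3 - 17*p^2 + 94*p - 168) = (p^2 + 11*p + 30)/(p^2 - 13*p + 42)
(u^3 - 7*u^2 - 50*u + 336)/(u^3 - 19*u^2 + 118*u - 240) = (u + 7)/(u - 5)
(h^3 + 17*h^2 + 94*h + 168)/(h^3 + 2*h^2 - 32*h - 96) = (h^2 + 13*h + 42)/(h^2 - 2*h - 24)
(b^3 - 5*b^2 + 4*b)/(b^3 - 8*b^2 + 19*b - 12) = b/(b - 3)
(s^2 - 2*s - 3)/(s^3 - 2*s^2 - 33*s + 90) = (s + 1)/(s^2 + s - 30)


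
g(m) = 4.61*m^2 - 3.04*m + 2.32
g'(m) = 9.22*m - 3.04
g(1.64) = 9.73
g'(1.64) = 12.08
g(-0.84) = 8.13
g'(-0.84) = -10.78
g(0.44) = 1.87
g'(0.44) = 1.02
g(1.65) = 9.85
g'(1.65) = 12.17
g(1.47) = 7.81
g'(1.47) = 10.51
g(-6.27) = 202.61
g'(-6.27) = -60.85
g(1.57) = 8.91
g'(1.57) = 11.44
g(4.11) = 67.70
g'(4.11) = 34.85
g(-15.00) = 1085.17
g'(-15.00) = -141.34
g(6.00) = 150.04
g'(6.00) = 52.28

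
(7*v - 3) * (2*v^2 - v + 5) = 14*v^3 - 13*v^2 + 38*v - 15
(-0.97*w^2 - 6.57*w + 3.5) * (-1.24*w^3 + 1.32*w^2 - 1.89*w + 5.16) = 1.2028*w^5 + 6.8664*w^4 - 11.1791*w^3 + 12.0321*w^2 - 40.5162*w + 18.06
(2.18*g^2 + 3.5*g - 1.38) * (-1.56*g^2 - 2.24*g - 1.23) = -3.4008*g^4 - 10.3432*g^3 - 8.3686*g^2 - 1.2138*g + 1.6974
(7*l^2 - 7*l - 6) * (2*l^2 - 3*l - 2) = 14*l^4 - 35*l^3 - 5*l^2 + 32*l + 12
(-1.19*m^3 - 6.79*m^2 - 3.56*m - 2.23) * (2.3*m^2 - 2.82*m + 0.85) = -2.737*m^5 - 12.2612*m^4 + 9.9483*m^3 - 0.8613*m^2 + 3.2626*m - 1.8955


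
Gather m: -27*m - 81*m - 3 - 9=-108*m - 12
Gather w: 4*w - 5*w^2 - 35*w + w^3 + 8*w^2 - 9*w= w^3 + 3*w^2 - 40*w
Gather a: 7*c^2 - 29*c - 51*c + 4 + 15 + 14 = 7*c^2 - 80*c + 33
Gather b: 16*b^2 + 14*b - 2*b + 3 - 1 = 16*b^2 + 12*b + 2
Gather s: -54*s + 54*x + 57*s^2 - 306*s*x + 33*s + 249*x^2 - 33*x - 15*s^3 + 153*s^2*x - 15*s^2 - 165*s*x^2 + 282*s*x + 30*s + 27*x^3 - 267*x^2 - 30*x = -15*s^3 + s^2*(153*x + 42) + s*(-165*x^2 - 24*x + 9) + 27*x^3 - 18*x^2 - 9*x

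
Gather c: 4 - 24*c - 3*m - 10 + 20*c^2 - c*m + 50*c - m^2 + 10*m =20*c^2 + c*(26 - m) - m^2 + 7*m - 6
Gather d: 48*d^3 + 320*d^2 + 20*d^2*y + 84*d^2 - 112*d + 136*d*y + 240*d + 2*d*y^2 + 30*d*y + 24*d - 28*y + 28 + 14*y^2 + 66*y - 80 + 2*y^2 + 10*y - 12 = 48*d^3 + d^2*(20*y + 404) + d*(2*y^2 + 166*y + 152) + 16*y^2 + 48*y - 64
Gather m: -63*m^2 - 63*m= -63*m^2 - 63*m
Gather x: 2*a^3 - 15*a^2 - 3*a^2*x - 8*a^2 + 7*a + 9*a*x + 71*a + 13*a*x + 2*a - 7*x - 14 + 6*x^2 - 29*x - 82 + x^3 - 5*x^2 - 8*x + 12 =2*a^3 - 23*a^2 + 80*a + x^3 + x^2 + x*(-3*a^2 + 22*a - 44) - 84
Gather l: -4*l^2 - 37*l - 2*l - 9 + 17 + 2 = -4*l^2 - 39*l + 10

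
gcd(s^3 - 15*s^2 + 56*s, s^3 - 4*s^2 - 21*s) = s^2 - 7*s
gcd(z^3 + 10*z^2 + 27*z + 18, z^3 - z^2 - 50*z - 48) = z^2 + 7*z + 6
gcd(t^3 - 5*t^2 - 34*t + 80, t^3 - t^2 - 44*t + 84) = t - 2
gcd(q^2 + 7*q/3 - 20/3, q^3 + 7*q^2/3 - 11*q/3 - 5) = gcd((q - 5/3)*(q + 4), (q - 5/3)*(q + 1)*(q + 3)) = q - 5/3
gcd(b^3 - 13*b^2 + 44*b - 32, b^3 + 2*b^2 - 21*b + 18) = b - 1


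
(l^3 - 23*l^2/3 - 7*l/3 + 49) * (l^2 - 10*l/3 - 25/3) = l^5 - 11*l^4 + 134*l^3/9 + 362*l^2/3 - 1295*l/9 - 1225/3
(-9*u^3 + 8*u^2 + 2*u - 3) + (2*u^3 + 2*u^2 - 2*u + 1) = -7*u^3 + 10*u^2 - 2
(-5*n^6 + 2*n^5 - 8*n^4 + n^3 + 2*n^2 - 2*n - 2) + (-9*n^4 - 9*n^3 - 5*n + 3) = -5*n^6 + 2*n^5 - 17*n^4 - 8*n^3 + 2*n^2 - 7*n + 1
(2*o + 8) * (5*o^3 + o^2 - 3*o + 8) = 10*o^4 + 42*o^3 + 2*o^2 - 8*o + 64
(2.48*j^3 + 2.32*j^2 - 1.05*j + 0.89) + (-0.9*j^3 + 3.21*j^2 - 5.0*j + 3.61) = 1.58*j^3 + 5.53*j^2 - 6.05*j + 4.5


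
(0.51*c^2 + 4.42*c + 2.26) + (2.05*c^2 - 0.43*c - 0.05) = 2.56*c^2 + 3.99*c + 2.21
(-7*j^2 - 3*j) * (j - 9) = -7*j^3 + 60*j^2 + 27*j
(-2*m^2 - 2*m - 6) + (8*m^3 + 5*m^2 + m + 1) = 8*m^3 + 3*m^2 - m - 5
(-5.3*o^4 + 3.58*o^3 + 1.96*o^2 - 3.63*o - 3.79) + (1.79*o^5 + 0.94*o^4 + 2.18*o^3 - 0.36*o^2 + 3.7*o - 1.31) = 1.79*o^5 - 4.36*o^4 + 5.76*o^3 + 1.6*o^2 + 0.0700000000000003*o - 5.1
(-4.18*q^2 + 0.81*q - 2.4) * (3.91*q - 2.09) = -16.3438*q^3 + 11.9033*q^2 - 11.0769*q + 5.016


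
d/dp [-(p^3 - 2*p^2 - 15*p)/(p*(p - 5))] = -1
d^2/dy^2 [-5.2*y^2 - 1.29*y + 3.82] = -10.4000000000000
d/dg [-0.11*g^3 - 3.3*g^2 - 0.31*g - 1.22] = -0.33*g^2 - 6.6*g - 0.31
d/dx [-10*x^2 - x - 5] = -20*x - 1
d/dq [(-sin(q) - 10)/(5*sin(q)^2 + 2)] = (5*sin(q)^2 + 100*sin(q) - 2)*cos(q)/(5*sin(q)^2 + 2)^2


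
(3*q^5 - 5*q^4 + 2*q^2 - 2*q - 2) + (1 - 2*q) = 3*q^5 - 5*q^4 + 2*q^2 - 4*q - 1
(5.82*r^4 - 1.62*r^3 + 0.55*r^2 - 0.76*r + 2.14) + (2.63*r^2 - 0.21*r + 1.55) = 5.82*r^4 - 1.62*r^3 + 3.18*r^2 - 0.97*r + 3.69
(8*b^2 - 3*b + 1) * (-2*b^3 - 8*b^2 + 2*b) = -16*b^5 - 58*b^4 + 38*b^3 - 14*b^2 + 2*b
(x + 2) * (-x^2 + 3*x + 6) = -x^3 + x^2 + 12*x + 12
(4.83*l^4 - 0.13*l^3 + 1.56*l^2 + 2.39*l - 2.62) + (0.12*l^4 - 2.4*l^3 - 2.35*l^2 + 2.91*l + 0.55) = 4.95*l^4 - 2.53*l^3 - 0.79*l^2 + 5.3*l - 2.07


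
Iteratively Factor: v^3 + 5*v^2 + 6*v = (v + 3)*(v^2 + 2*v) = v*(v + 3)*(v + 2)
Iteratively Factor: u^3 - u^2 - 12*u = (u - 4)*(u^2 + 3*u) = (u - 4)*(u + 3)*(u)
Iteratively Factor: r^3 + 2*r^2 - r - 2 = (r + 1)*(r^2 + r - 2) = (r - 1)*(r + 1)*(r + 2)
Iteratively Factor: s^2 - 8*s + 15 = (s - 3)*(s - 5)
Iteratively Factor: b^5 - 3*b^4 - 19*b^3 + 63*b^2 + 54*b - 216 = (b + 2)*(b^4 - 5*b^3 - 9*b^2 + 81*b - 108) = (b - 3)*(b + 2)*(b^3 - 2*b^2 - 15*b + 36) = (b - 3)^2*(b + 2)*(b^2 + b - 12) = (b - 3)^2*(b + 2)*(b + 4)*(b - 3)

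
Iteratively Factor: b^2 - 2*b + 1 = (b - 1)*(b - 1)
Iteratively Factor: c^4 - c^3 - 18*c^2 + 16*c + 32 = (c + 4)*(c^3 - 5*c^2 + 2*c + 8) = (c - 2)*(c + 4)*(c^2 - 3*c - 4) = (c - 4)*(c - 2)*(c + 4)*(c + 1)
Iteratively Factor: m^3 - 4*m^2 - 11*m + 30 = (m - 2)*(m^2 - 2*m - 15) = (m - 5)*(m - 2)*(m + 3)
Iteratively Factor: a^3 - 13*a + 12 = (a + 4)*(a^2 - 4*a + 3) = (a - 3)*(a + 4)*(a - 1)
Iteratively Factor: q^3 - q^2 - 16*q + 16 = (q - 1)*(q^2 - 16) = (q - 4)*(q - 1)*(q + 4)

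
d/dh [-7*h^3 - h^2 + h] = -21*h^2 - 2*h + 1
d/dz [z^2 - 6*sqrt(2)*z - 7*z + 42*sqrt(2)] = 2*z - 6*sqrt(2) - 7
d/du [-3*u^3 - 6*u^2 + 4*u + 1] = -9*u^2 - 12*u + 4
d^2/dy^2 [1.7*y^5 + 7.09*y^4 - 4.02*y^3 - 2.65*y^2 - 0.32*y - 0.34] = 34.0*y^3 + 85.08*y^2 - 24.12*y - 5.3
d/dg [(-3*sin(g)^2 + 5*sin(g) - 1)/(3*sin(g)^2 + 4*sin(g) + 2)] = (-27*sin(g)^2 - 6*sin(g) + 14)*cos(g)/(3*sin(g)^2 + 4*sin(g) + 2)^2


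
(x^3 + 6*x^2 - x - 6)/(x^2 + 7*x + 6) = x - 1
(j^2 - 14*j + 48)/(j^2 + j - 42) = (j - 8)/(j + 7)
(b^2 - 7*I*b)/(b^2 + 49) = b/(b + 7*I)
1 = 1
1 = 1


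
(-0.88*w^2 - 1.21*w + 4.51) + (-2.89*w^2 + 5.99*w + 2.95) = -3.77*w^2 + 4.78*w + 7.46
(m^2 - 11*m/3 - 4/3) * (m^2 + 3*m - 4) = m^4 - 2*m^3/3 - 49*m^2/3 + 32*m/3 + 16/3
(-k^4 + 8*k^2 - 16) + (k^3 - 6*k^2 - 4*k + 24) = -k^4 + k^3 + 2*k^2 - 4*k + 8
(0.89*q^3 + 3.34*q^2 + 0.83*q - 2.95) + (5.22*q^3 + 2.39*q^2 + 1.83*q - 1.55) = 6.11*q^3 + 5.73*q^2 + 2.66*q - 4.5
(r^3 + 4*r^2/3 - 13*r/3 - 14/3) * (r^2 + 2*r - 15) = r^5 + 10*r^4/3 - 50*r^3/3 - 100*r^2/3 + 167*r/3 + 70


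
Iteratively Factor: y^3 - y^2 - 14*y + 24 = (y - 2)*(y^2 + y - 12) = (y - 2)*(y + 4)*(y - 3)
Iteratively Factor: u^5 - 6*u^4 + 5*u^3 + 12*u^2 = (u)*(u^4 - 6*u^3 + 5*u^2 + 12*u) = u*(u - 4)*(u^3 - 2*u^2 - 3*u) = u*(u - 4)*(u + 1)*(u^2 - 3*u) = u^2*(u - 4)*(u + 1)*(u - 3)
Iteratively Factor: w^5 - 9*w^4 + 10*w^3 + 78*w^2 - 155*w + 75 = (w - 1)*(w^4 - 8*w^3 + 2*w^2 + 80*w - 75) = (w - 5)*(w - 1)*(w^3 - 3*w^2 - 13*w + 15) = (w - 5)^2*(w - 1)*(w^2 + 2*w - 3) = (w - 5)^2*(w - 1)*(w + 3)*(w - 1)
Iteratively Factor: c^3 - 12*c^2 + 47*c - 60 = (c - 5)*(c^2 - 7*c + 12) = (c - 5)*(c - 4)*(c - 3)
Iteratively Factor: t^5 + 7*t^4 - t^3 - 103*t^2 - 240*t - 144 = (t - 4)*(t^4 + 11*t^3 + 43*t^2 + 69*t + 36) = (t - 4)*(t + 3)*(t^3 + 8*t^2 + 19*t + 12) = (t - 4)*(t + 3)*(t + 4)*(t^2 + 4*t + 3) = (t - 4)*(t + 1)*(t + 3)*(t + 4)*(t + 3)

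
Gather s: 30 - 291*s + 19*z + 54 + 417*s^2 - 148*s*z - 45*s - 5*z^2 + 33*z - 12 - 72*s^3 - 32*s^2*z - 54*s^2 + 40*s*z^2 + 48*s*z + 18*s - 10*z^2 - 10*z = -72*s^3 + s^2*(363 - 32*z) + s*(40*z^2 - 100*z - 318) - 15*z^2 + 42*z + 72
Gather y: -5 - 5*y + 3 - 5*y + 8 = 6 - 10*y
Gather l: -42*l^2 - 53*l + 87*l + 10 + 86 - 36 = -42*l^2 + 34*l + 60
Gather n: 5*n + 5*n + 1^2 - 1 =10*n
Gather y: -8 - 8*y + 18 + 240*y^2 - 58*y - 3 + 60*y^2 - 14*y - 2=300*y^2 - 80*y + 5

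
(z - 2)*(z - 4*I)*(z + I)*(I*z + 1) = I*z^4 + 4*z^3 - 2*I*z^3 - 8*z^2 + I*z^2 + 4*z - 2*I*z - 8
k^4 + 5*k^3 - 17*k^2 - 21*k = k*(k - 3)*(k + 1)*(k + 7)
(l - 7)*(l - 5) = l^2 - 12*l + 35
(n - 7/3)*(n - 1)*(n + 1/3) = n^3 - 3*n^2 + 11*n/9 + 7/9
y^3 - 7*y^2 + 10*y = y*(y - 5)*(y - 2)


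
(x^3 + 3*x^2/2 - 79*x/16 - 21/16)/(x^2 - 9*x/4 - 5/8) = (4*x^2 + 5*x - 21)/(2*(2*x - 5))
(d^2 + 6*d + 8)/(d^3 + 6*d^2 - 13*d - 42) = (d + 4)/(d^2 + 4*d - 21)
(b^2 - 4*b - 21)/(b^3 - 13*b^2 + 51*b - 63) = (b + 3)/(b^2 - 6*b + 9)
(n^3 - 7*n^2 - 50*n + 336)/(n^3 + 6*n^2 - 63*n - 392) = (n - 6)/(n + 7)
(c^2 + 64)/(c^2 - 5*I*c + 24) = (c + 8*I)/(c + 3*I)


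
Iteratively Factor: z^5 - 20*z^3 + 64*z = (z - 4)*(z^4 + 4*z^3 - 4*z^2 - 16*z) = (z - 4)*(z + 2)*(z^3 + 2*z^2 - 8*z) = (z - 4)*(z - 2)*(z + 2)*(z^2 + 4*z) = z*(z - 4)*(z - 2)*(z + 2)*(z + 4)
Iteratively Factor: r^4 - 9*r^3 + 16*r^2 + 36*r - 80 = (r - 4)*(r^3 - 5*r^2 - 4*r + 20) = (r - 5)*(r - 4)*(r^2 - 4) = (r - 5)*(r - 4)*(r + 2)*(r - 2)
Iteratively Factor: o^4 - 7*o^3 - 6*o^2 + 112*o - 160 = (o - 4)*(o^3 - 3*o^2 - 18*o + 40) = (o - 4)*(o - 2)*(o^2 - o - 20) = (o - 5)*(o - 4)*(o - 2)*(o + 4)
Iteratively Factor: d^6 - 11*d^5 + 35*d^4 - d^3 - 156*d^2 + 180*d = (d - 5)*(d^5 - 6*d^4 + 5*d^3 + 24*d^2 - 36*d) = (d - 5)*(d + 2)*(d^4 - 8*d^3 + 21*d^2 - 18*d) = (d - 5)*(d - 3)*(d + 2)*(d^3 - 5*d^2 + 6*d) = d*(d - 5)*(d - 3)*(d + 2)*(d^2 - 5*d + 6) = d*(d - 5)*(d - 3)*(d - 2)*(d + 2)*(d - 3)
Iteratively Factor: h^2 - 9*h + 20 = (h - 5)*(h - 4)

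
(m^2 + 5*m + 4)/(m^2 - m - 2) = (m + 4)/(m - 2)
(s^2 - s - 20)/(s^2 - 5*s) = (s + 4)/s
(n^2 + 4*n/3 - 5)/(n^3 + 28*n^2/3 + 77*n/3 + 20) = (3*n - 5)/(3*n^2 + 19*n + 20)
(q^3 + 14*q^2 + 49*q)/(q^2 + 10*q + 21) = q*(q + 7)/(q + 3)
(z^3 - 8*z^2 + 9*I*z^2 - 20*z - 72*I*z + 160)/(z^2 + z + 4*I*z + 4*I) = (z^2 + z*(-8 + 5*I) - 40*I)/(z + 1)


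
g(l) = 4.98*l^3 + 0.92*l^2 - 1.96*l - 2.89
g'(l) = 14.94*l^2 + 1.84*l - 1.96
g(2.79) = 106.96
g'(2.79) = 119.47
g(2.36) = 63.07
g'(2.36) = 85.59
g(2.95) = 127.18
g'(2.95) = 133.48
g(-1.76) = -23.74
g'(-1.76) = 41.08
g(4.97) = 621.46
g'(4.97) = 376.22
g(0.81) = -1.23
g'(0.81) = 9.33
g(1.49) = 12.71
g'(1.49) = 33.95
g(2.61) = 86.80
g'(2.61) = 104.62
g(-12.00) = -8452.33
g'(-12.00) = 2127.32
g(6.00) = 1094.15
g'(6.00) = 546.92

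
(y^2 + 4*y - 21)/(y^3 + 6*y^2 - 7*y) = (y - 3)/(y*(y - 1))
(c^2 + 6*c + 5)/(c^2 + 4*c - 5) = (c + 1)/(c - 1)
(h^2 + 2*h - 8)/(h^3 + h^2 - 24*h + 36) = (h + 4)/(h^2 + 3*h - 18)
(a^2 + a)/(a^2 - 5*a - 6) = a/(a - 6)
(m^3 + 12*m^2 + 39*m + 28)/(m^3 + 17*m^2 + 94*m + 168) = (m + 1)/(m + 6)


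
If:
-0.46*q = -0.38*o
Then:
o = 1.21052631578947*q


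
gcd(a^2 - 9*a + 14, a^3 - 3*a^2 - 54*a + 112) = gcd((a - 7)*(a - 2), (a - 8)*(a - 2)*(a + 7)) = a - 2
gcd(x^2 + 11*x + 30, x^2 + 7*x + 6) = x + 6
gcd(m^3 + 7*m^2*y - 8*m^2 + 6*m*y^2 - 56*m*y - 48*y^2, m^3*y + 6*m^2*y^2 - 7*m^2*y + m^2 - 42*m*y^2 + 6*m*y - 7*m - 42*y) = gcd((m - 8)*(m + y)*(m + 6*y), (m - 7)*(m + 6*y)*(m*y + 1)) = m + 6*y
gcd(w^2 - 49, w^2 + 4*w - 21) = w + 7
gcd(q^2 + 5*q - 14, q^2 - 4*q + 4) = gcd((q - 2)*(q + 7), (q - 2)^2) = q - 2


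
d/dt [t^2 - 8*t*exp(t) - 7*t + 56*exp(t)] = -8*t*exp(t) + 2*t + 48*exp(t) - 7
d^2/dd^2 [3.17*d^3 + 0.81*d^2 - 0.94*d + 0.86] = 19.02*d + 1.62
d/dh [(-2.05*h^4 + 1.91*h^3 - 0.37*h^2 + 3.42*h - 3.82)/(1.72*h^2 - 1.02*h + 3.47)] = (-7.052*h^5 + 9.5582*h^4 - 32.3504*h^3 + 14.3781*h^2 + 10.573*h + 7.971)/(2.9584*h^4 - 3.5088*h^3 + 12.9772*h^2 - 7.0788*h + 12.0409)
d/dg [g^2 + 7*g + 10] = 2*g + 7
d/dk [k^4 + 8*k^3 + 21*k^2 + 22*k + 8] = 4*k^3 + 24*k^2 + 42*k + 22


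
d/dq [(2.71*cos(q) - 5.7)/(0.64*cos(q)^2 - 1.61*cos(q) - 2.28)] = (1.7344*cos(q)^2 - 7.296*cos(q) + 15.3558)*sin(q)/(0.4096*cos(q)^4 - 2.0608*cos(q)^3 - 0.326299999999999*cos(q)^2 + 7.3416*cos(q) + 5.1984)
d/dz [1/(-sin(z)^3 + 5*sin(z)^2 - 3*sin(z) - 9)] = (3*sin(z) - 1)*cos(z)/((sin(z) - 3)^3*(sin(z) + 1)^2)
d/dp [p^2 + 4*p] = 2*p + 4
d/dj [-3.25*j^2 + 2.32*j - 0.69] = 2.32 - 6.5*j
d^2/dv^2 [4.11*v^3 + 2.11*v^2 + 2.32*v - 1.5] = 24.66*v + 4.22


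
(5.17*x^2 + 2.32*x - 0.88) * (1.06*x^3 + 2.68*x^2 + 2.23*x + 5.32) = 5.4802*x^5 + 16.3148*x^4 + 16.8139*x^3 + 30.3196*x^2 + 10.38*x - 4.6816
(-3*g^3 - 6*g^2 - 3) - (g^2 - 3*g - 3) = -3*g^3 - 7*g^2 + 3*g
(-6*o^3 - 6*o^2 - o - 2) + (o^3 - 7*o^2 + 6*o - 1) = -5*o^3 - 13*o^2 + 5*o - 3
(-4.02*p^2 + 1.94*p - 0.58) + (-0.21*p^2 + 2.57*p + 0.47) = -4.23*p^2 + 4.51*p - 0.11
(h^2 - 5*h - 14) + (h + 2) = h^2 - 4*h - 12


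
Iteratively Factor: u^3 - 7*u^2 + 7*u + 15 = (u - 3)*(u^2 - 4*u - 5) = (u - 3)*(u + 1)*(u - 5)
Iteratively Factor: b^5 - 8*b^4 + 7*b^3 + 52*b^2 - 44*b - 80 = (b + 1)*(b^4 - 9*b^3 + 16*b^2 + 36*b - 80) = (b - 2)*(b + 1)*(b^3 - 7*b^2 + 2*b + 40) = (b - 4)*(b - 2)*(b + 1)*(b^2 - 3*b - 10) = (b - 4)*(b - 2)*(b + 1)*(b + 2)*(b - 5)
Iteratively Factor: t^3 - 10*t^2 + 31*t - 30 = (t - 3)*(t^2 - 7*t + 10) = (t - 3)*(t - 2)*(t - 5)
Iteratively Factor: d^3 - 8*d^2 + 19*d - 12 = (d - 1)*(d^2 - 7*d + 12) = (d - 4)*(d - 1)*(d - 3)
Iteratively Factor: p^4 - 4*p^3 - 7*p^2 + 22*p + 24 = (p - 3)*(p^3 - p^2 - 10*p - 8) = (p - 3)*(p + 1)*(p^2 - 2*p - 8) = (p - 3)*(p + 1)*(p + 2)*(p - 4)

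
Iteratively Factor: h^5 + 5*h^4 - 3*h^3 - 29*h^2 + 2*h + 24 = (h + 1)*(h^4 + 4*h^3 - 7*h^2 - 22*h + 24) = (h + 1)*(h + 4)*(h^3 - 7*h + 6) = (h - 1)*(h + 1)*(h + 4)*(h^2 + h - 6) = (h - 1)*(h + 1)*(h + 3)*(h + 4)*(h - 2)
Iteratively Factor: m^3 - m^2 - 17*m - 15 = (m + 1)*(m^2 - 2*m - 15) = (m + 1)*(m + 3)*(m - 5)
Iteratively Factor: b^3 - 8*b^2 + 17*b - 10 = (b - 2)*(b^2 - 6*b + 5) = (b - 5)*(b - 2)*(b - 1)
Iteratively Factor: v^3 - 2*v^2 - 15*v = (v + 3)*(v^2 - 5*v) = (v - 5)*(v + 3)*(v)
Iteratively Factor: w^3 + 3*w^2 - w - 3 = (w + 3)*(w^2 - 1) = (w + 1)*(w + 3)*(w - 1)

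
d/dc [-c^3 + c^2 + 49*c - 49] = -3*c^2 + 2*c + 49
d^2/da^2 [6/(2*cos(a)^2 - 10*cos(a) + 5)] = 12*(8*sin(a)^4 - 34*sin(a)^2 + 125*cos(a)/2 - 15*cos(3*a)/2 - 64)/(2*sin(a)^2 + 10*cos(a) - 7)^3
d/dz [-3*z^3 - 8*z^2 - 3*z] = -9*z^2 - 16*z - 3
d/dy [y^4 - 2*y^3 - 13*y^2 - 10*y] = 4*y^3 - 6*y^2 - 26*y - 10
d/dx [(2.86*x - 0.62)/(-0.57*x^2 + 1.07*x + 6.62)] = (1.6302*x^2 - 0.7068*x + 19.5966)/(0.3249*x^4 - 1.2198*x^3 - 6.4019*x^2 + 14.1668*x + 43.8244)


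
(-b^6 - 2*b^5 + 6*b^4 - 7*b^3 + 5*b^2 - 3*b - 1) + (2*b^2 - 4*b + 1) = -b^6 - 2*b^5 + 6*b^4 - 7*b^3 + 7*b^2 - 7*b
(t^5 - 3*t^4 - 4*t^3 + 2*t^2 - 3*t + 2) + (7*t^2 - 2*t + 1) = t^5 - 3*t^4 - 4*t^3 + 9*t^2 - 5*t + 3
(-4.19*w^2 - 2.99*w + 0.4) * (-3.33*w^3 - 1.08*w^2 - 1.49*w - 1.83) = 13.9527*w^5 + 14.4819*w^4 + 8.1403*w^3 + 11.6908*w^2 + 4.8757*w - 0.732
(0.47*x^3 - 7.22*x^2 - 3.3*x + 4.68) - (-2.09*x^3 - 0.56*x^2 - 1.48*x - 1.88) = 2.56*x^3 - 6.66*x^2 - 1.82*x + 6.56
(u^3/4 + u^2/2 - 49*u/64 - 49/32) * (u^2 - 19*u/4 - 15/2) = u^5/4 - 11*u^4/16 - 321*u^3/64 - 421*u^2/256 + 833*u/64 + 735/64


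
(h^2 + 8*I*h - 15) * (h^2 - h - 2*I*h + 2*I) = h^4 - h^3 + 6*I*h^3 + h^2 - 6*I*h^2 - h + 30*I*h - 30*I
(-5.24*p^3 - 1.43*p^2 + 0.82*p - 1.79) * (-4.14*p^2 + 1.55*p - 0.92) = 21.6936*p^5 - 2.2018*p^4 - 0.790499999999999*p^3 + 9.9972*p^2 - 3.5289*p + 1.6468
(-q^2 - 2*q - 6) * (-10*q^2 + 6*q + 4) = 10*q^4 + 14*q^3 + 44*q^2 - 44*q - 24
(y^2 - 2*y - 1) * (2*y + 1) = 2*y^3 - 3*y^2 - 4*y - 1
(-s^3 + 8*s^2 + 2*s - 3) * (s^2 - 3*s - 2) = -s^5 + 11*s^4 - 20*s^3 - 25*s^2 + 5*s + 6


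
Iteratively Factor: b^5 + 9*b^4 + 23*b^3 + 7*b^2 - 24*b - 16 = (b + 1)*(b^4 + 8*b^3 + 15*b^2 - 8*b - 16) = (b - 1)*(b + 1)*(b^3 + 9*b^2 + 24*b + 16) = (b - 1)*(b + 1)^2*(b^2 + 8*b + 16) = (b - 1)*(b + 1)^2*(b + 4)*(b + 4)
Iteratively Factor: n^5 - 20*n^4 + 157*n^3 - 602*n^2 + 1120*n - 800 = (n - 5)*(n^4 - 15*n^3 + 82*n^2 - 192*n + 160) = (n - 5)*(n - 2)*(n^3 - 13*n^2 + 56*n - 80) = (n - 5)^2*(n - 2)*(n^2 - 8*n + 16) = (n - 5)^2*(n - 4)*(n - 2)*(n - 4)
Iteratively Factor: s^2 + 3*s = (s + 3)*(s)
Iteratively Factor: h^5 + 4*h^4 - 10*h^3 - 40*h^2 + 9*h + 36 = (h + 4)*(h^4 - 10*h^2 + 9) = (h + 1)*(h + 4)*(h^3 - h^2 - 9*h + 9) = (h - 1)*(h + 1)*(h + 4)*(h^2 - 9) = (h - 3)*(h - 1)*(h + 1)*(h + 4)*(h + 3)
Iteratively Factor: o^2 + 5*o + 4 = (o + 4)*(o + 1)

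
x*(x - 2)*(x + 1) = x^3 - x^2 - 2*x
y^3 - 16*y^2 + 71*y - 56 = (y - 8)*(y - 7)*(y - 1)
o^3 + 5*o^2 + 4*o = o*(o + 1)*(o + 4)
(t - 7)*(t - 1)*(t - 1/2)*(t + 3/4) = t^4 - 31*t^3/4 + 37*t^2/8 + 19*t/4 - 21/8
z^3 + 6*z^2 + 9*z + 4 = (z + 1)^2*(z + 4)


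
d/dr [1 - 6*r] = -6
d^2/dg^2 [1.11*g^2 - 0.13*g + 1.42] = 2.22000000000000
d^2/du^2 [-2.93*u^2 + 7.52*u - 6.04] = -5.86000000000000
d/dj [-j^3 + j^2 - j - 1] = -3*j^2 + 2*j - 1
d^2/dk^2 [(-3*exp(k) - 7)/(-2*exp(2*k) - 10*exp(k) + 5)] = (12*exp(4*k) + 52*exp(3*k) + 600*exp(2*k) + 1130*exp(k) + 425)*exp(k)/(8*exp(6*k) + 120*exp(5*k) + 540*exp(4*k) + 400*exp(3*k) - 1350*exp(2*k) + 750*exp(k) - 125)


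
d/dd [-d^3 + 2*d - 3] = 2 - 3*d^2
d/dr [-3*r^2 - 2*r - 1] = -6*r - 2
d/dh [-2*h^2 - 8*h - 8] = -4*h - 8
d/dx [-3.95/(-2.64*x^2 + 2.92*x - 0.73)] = (11.534 - 20.856*x)/(2.64*x^2 - 2.92*x + 0.73)^2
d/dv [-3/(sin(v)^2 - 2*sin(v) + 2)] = 6*(sin(v) - 1)*cos(v)/(sin(v)^2 - 2*sin(v) + 2)^2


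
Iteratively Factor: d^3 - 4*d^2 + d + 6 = (d - 2)*(d^2 - 2*d - 3) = (d - 3)*(d - 2)*(d + 1)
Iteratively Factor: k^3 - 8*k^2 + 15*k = (k - 5)*(k^2 - 3*k) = k*(k - 5)*(k - 3)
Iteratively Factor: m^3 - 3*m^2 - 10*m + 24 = (m - 4)*(m^2 + m - 6) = (m - 4)*(m + 3)*(m - 2)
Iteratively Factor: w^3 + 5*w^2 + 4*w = (w + 1)*(w^2 + 4*w) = (w + 1)*(w + 4)*(w)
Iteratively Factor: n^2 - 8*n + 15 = (n - 5)*(n - 3)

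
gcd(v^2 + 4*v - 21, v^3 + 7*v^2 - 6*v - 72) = v - 3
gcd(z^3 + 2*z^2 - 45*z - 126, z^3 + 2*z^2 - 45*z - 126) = z^3 + 2*z^2 - 45*z - 126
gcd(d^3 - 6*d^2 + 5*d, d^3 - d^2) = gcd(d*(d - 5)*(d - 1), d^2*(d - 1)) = d^2 - d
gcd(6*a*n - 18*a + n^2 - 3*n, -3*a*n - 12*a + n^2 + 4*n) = 1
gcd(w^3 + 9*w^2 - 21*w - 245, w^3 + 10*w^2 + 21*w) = w + 7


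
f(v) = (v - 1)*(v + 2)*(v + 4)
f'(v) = (v - 1)*(v + 2) + (v - 1)*(v + 4) + (v + 2)*(v + 4) = 3*v^2 + 10*v + 2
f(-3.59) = 2.99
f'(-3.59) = 4.76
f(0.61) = -4.69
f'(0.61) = 9.22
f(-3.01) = 4.01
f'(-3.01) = -0.92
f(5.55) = 328.07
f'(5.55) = 149.91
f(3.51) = 103.86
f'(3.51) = 74.06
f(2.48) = 42.96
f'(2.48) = 45.25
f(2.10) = 27.51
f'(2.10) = 36.23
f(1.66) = 13.67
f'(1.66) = 26.87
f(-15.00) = -2288.00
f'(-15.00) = 527.00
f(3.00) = 70.00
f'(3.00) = 59.00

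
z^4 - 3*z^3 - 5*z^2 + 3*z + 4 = (z - 4)*(z - 1)*(z + 1)^2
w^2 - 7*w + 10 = (w - 5)*(w - 2)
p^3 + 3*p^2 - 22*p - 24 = (p - 4)*(p + 1)*(p + 6)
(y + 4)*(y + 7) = y^2 + 11*y + 28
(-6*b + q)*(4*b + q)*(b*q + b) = -24*b^3*q - 24*b^3 - 2*b^2*q^2 - 2*b^2*q + b*q^3 + b*q^2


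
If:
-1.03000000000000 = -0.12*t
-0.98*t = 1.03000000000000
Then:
No Solution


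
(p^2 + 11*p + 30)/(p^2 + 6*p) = (p + 5)/p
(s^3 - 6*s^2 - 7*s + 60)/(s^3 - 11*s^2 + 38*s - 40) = (s + 3)/(s - 2)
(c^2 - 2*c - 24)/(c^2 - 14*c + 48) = (c + 4)/(c - 8)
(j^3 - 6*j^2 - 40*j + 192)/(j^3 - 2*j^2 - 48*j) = (j - 4)/j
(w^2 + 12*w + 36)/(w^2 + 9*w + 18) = (w + 6)/(w + 3)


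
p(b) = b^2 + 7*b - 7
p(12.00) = 221.00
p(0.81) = -0.67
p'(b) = 2*b + 7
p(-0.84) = -12.17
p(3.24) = 26.18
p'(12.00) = 31.00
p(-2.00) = -17.00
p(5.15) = 55.57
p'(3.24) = 13.48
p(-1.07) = -13.35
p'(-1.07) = 4.86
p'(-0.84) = 5.32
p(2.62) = 18.20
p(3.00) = 23.00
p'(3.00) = 13.00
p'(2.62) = 12.24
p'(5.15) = 17.30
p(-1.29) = -14.37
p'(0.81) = 8.62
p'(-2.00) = 3.00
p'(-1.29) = 4.42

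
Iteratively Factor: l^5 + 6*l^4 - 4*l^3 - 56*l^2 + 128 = (l + 2)*(l^4 + 4*l^3 - 12*l^2 - 32*l + 64) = (l - 2)*(l + 2)*(l^3 + 6*l^2 - 32) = (l - 2)^2*(l + 2)*(l^2 + 8*l + 16) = (l - 2)^2*(l + 2)*(l + 4)*(l + 4)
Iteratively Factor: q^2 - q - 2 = (q + 1)*(q - 2)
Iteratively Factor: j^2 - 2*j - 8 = (j + 2)*(j - 4)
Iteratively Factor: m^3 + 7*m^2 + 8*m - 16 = (m + 4)*(m^2 + 3*m - 4) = (m + 4)^2*(m - 1)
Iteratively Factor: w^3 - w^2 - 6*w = (w + 2)*(w^2 - 3*w) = (w - 3)*(w + 2)*(w)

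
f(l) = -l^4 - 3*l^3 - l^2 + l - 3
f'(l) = -4*l^3 - 9*l^2 - 2*l + 1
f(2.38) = -78.81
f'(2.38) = -108.66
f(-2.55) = -4.59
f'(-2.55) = 13.90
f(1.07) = -8.06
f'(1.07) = -16.34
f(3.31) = -239.48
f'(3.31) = -249.28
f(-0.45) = -3.42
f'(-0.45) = 0.44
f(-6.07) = -732.52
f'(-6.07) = 576.13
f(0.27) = -2.87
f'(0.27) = -0.27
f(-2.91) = -12.16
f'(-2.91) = 29.18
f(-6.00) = -693.00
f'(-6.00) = 553.00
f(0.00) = -3.00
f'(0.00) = 1.00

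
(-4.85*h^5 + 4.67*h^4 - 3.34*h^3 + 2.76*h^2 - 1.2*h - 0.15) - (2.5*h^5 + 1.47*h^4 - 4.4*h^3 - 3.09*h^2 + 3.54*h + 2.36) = -7.35*h^5 + 3.2*h^4 + 1.06*h^3 + 5.85*h^2 - 4.74*h - 2.51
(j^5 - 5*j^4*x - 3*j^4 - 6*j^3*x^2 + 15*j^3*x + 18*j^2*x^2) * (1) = j^5 - 5*j^4*x - 3*j^4 - 6*j^3*x^2 + 15*j^3*x + 18*j^2*x^2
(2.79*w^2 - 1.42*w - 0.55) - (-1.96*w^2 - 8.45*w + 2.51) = 4.75*w^2 + 7.03*w - 3.06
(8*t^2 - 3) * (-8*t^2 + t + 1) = -64*t^4 + 8*t^3 + 32*t^2 - 3*t - 3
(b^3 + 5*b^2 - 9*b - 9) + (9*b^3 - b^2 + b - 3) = 10*b^3 + 4*b^2 - 8*b - 12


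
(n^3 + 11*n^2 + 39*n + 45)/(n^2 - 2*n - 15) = (n^2 + 8*n + 15)/(n - 5)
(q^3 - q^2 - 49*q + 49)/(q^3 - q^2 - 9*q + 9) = (q^2 - 49)/(q^2 - 9)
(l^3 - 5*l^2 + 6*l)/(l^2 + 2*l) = (l^2 - 5*l + 6)/(l + 2)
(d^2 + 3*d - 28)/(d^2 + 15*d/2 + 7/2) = 2*(d - 4)/(2*d + 1)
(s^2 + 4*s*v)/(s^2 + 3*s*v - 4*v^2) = s/(s - v)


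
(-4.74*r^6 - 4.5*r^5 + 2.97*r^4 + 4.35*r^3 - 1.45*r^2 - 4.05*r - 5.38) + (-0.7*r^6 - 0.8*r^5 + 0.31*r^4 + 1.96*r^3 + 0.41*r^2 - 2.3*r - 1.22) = -5.44*r^6 - 5.3*r^5 + 3.28*r^4 + 6.31*r^3 - 1.04*r^2 - 6.35*r - 6.6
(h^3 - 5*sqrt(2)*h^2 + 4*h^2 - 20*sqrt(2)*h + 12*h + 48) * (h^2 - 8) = h^5 - 5*sqrt(2)*h^4 + 4*h^4 - 20*sqrt(2)*h^3 + 4*h^3 + 16*h^2 + 40*sqrt(2)*h^2 - 96*h + 160*sqrt(2)*h - 384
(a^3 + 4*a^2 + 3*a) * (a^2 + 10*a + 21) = a^5 + 14*a^4 + 64*a^3 + 114*a^2 + 63*a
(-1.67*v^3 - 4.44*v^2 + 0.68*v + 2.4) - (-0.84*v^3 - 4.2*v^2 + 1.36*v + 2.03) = -0.83*v^3 - 0.24*v^2 - 0.68*v + 0.37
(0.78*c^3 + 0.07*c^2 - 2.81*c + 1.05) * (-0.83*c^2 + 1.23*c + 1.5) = -0.6474*c^5 + 0.9013*c^4 + 3.5884*c^3 - 4.2228*c^2 - 2.9235*c + 1.575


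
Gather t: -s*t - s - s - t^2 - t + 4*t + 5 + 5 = -2*s - t^2 + t*(3 - s) + 10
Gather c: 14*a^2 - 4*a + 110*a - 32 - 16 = 14*a^2 + 106*a - 48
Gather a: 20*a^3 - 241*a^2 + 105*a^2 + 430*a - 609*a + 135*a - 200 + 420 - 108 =20*a^3 - 136*a^2 - 44*a + 112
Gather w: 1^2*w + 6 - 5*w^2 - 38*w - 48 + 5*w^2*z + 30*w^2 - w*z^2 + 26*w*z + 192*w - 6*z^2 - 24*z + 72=w^2*(5*z + 25) + w*(-z^2 + 26*z + 155) - 6*z^2 - 24*z + 30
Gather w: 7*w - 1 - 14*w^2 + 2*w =-14*w^2 + 9*w - 1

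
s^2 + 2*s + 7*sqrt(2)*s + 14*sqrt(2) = (s + 2)*(s + 7*sqrt(2))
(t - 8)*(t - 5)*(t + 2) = t^3 - 11*t^2 + 14*t + 80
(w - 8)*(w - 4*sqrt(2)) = w^2 - 8*w - 4*sqrt(2)*w + 32*sqrt(2)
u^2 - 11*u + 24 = (u - 8)*(u - 3)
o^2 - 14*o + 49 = (o - 7)^2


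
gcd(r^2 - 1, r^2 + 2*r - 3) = r - 1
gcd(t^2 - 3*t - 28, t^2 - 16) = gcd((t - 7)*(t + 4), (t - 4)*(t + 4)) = t + 4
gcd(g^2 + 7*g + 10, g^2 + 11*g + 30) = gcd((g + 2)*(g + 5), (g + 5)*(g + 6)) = g + 5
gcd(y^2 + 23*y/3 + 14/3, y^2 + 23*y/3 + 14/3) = y^2 + 23*y/3 + 14/3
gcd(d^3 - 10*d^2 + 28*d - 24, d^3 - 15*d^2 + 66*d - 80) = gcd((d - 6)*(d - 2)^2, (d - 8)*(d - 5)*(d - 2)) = d - 2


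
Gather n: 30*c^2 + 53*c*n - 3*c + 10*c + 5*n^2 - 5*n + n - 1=30*c^2 + 7*c + 5*n^2 + n*(53*c - 4) - 1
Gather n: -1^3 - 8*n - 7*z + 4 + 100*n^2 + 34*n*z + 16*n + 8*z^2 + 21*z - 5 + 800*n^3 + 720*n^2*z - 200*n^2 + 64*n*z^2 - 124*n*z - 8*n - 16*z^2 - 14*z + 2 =800*n^3 + n^2*(720*z - 100) + n*(64*z^2 - 90*z) - 8*z^2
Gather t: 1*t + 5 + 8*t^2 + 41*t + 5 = 8*t^2 + 42*t + 10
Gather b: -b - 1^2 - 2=-b - 3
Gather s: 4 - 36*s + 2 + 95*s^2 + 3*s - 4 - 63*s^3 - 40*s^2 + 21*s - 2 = -63*s^3 + 55*s^2 - 12*s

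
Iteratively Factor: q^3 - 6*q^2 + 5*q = (q - 5)*(q^2 - q) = q*(q - 5)*(q - 1)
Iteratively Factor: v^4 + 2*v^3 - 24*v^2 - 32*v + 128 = (v + 4)*(v^3 - 2*v^2 - 16*v + 32) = (v + 4)^2*(v^2 - 6*v + 8) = (v - 2)*(v + 4)^2*(v - 4)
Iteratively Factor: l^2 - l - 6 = (l - 3)*(l + 2)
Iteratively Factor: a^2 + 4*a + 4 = (a + 2)*(a + 2)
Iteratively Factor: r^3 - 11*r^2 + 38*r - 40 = (r - 2)*(r^2 - 9*r + 20) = (r - 5)*(r - 2)*(r - 4)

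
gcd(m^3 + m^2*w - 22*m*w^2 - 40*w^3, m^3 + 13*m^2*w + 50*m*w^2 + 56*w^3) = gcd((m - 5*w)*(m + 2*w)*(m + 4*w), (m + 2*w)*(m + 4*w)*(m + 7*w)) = m^2 + 6*m*w + 8*w^2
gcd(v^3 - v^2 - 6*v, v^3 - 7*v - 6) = v^2 - v - 6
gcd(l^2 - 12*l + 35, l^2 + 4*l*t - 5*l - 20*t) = l - 5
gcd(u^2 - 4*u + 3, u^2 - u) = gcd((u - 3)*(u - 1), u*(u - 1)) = u - 1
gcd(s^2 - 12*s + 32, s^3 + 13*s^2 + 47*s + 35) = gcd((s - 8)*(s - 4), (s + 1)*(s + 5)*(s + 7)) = 1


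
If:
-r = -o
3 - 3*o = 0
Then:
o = 1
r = 1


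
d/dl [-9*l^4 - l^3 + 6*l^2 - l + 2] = -36*l^3 - 3*l^2 + 12*l - 1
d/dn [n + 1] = 1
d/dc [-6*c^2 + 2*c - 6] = 2 - 12*c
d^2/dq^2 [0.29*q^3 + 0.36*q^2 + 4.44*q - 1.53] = 1.74*q + 0.72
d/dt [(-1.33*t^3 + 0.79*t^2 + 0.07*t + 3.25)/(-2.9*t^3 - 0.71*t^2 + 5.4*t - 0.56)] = (3.2353*t^4 - 13.958*t^3 + 34.8251*t^2 + 3.7302*t - 17.5892)/(8.41*t^6 + 4.118*t^5 - 30.8159*t^4 - 4.42*t^3 + 29.9552*t^2 - 6.048*t + 0.3136)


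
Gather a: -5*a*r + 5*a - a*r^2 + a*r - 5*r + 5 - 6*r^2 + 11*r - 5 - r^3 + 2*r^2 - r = a*(-r^2 - 4*r + 5) - r^3 - 4*r^2 + 5*r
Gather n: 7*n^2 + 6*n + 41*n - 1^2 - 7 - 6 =7*n^2 + 47*n - 14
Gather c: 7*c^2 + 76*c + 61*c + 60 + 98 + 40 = 7*c^2 + 137*c + 198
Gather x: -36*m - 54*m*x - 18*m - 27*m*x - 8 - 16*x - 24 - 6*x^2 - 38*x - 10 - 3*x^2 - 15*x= -54*m - 9*x^2 + x*(-81*m - 69) - 42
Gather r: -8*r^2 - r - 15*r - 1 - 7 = -8*r^2 - 16*r - 8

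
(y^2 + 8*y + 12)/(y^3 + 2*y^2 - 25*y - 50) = (y + 6)/(y^2 - 25)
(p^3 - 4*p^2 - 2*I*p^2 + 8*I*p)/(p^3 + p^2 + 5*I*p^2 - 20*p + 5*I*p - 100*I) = p*(p - 2*I)/(p^2 + 5*p*(1 + I) + 25*I)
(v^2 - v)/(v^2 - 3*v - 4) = v*(1 - v)/(-v^2 + 3*v + 4)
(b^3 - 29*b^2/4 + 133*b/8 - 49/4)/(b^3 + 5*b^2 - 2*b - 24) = (8*b^2 - 42*b + 49)/(8*(b^2 + 7*b + 12))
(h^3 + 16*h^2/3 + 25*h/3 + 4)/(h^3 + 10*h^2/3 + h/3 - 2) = (3*h + 4)/(3*h - 2)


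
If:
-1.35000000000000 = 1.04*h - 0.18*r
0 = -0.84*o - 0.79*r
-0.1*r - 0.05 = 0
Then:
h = -1.38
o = 0.47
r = -0.50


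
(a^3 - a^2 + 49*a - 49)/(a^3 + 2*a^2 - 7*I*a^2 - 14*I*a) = (a^2 + a*(-1 + 7*I) - 7*I)/(a*(a + 2))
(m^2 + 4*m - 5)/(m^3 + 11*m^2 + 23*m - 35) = 1/(m + 7)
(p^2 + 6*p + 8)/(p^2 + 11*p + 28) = (p + 2)/(p + 7)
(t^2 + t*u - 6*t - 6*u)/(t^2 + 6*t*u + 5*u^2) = (t - 6)/(t + 5*u)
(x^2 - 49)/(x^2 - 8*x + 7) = (x + 7)/(x - 1)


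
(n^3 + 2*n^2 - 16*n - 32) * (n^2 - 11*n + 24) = n^5 - 9*n^4 - 14*n^3 + 192*n^2 - 32*n - 768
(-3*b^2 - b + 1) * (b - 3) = -3*b^3 + 8*b^2 + 4*b - 3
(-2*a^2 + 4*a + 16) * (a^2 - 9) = -2*a^4 + 4*a^3 + 34*a^2 - 36*a - 144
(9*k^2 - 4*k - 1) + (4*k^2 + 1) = 13*k^2 - 4*k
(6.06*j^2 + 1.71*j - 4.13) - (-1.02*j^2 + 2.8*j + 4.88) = 7.08*j^2 - 1.09*j - 9.01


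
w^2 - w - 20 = (w - 5)*(w + 4)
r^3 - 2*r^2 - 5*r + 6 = (r - 3)*(r - 1)*(r + 2)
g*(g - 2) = g^2 - 2*g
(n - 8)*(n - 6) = n^2 - 14*n + 48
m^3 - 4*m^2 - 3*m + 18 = (m - 3)^2*(m + 2)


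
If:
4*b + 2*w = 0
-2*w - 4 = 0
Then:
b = 1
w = -2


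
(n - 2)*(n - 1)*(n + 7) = n^3 + 4*n^2 - 19*n + 14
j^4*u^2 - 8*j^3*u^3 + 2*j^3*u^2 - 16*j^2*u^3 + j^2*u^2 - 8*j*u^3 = j*(j - 8*u)*(j*u + u)^2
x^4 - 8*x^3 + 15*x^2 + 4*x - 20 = (x - 5)*(x - 2)^2*(x + 1)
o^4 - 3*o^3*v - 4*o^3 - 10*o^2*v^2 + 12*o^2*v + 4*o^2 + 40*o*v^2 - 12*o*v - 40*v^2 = (o - 2)^2*(o - 5*v)*(o + 2*v)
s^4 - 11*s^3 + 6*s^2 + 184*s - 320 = (s - 8)*(s - 5)*(s - 2)*(s + 4)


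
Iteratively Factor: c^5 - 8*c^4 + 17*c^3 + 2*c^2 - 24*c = (c - 3)*(c^4 - 5*c^3 + 2*c^2 + 8*c) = (c - 4)*(c - 3)*(c^3 - c^2 - 2*c) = c*(c - 4)*(c - 3)*(c^2 - c - 2) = c*(c - 4)*(c - 3)*(c - 2)*(c + 1)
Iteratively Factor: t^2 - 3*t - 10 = (t + 2)*(t - 5)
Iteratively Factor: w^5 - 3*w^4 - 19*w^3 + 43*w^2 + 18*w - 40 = (w - 1)*(w^4 - 2*w^3 - 21*w^2 + 22*w + 40) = (w - 2)*(w - 1)*(w^3 - 21*w - 20) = (w - 2)*(w - 1)*(w + 4)*(w^2 - 4*w - 5) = (w - 2)*(w - 1)*(w + 1)*(w + 4)*(w - 5)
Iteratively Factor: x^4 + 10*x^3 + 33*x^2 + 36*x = (x + 3)*(x^3 + 7*x^2 + 12*x) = x*(x + 3)*(x^2 + 7*x + 12) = x*(x + 3)*(x + 4)*(x + 3)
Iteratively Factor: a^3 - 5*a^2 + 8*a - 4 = (a - 1)*(a^2 - 4*a + 4) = (a - 2)*(a - 1)*(a - 2)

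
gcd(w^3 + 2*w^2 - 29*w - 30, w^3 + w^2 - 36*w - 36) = w^2 + 7*w + 6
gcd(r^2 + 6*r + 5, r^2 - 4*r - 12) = 1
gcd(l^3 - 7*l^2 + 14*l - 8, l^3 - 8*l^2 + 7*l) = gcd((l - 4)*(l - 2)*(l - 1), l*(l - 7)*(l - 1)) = l - 1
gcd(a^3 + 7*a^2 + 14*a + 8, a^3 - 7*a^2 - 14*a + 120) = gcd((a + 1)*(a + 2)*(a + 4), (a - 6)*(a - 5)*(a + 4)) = a + 4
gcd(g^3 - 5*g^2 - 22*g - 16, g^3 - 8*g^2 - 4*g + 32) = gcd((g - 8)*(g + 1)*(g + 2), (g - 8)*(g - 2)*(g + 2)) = g^2 - 6*g - 16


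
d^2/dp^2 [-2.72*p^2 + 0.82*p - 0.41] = -5.44000000000000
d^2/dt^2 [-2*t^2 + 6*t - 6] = -4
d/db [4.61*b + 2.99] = 4.61000000000000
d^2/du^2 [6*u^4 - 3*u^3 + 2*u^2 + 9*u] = 72*u^2 - 18*u + 4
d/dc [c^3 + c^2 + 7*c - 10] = 3*c^2 + 2*c + 7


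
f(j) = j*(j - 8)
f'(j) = 2*j - 8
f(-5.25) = 69.56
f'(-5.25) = -18.50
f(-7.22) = 109.89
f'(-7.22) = -22.44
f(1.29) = -8.66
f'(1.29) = -5.42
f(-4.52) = 56.59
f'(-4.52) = -17.04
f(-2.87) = 31.20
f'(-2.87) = -13.74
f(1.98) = -11.92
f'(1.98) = -4.04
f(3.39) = -15.63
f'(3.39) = -1.22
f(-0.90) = 8.01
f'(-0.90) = -9.80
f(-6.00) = 84.00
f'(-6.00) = -20.00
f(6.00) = -12.00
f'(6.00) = 4.00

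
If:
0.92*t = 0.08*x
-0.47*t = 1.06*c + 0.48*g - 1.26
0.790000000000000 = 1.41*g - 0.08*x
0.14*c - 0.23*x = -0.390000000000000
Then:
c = 0.79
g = 0.68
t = 0.19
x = 2.18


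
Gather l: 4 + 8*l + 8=8*l + 12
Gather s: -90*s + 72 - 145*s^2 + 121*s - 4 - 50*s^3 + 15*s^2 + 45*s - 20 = -50*s^3 - 130*s^2 + 76*s + 48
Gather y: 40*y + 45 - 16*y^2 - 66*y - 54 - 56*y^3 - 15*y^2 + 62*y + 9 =-56*y^3 - 31*y^2 + 36*y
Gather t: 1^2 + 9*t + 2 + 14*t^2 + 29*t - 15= 14*t^2 + 38*t - 12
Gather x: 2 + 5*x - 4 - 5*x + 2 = 0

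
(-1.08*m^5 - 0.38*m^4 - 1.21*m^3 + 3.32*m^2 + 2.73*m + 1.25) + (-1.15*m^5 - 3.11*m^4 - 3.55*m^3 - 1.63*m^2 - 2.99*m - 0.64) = -2.23*m^5 - 3.49*m^4 - 4.76*m^3 + 1.69*m^2 - 0.26*m + 0.61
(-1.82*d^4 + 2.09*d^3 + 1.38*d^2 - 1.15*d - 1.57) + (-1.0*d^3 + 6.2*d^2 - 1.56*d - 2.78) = -1.82*d^4 + 1.09*d^3 + 7.58*d^2 - 2.71*d - 4.35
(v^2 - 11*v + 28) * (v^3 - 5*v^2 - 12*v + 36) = v^5 - 16*v^4 + 71*v^3 + 28*v^2 - 732*v + 1008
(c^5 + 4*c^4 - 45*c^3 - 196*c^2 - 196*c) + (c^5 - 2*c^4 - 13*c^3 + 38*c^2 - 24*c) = 2*c^5 + 2*c^4 - 58*c^3 - 158*c^2 - 220*c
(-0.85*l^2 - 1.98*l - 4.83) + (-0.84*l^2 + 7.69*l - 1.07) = -1.69*l^2 + 5.71*l - 5.9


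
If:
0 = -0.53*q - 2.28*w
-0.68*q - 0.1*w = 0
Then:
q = 0.00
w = 0.00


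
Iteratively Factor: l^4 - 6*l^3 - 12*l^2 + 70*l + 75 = (l + 1)*(l^3 - 7*l^2 - 5*l + 75) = (l - 5)*(l + 1)*(l^2 - 2*l - 15) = (l - 5)*(l + 1)*(l + 3)*(l - 5)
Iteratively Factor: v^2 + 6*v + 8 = (v + 4)*(v + 2)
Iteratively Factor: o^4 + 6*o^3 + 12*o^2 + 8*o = (o)*(o^3 + 6*o^2 + 12*o + 8) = o*(o + 2)*(o^2 + 4*o + 4) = o*(o + 2)^2*(o + 2)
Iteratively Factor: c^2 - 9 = (c + 3)*(c - 3)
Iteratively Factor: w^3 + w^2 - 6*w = (w)*(w^2 + w - 6) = w*(w + 3)*(w - 2)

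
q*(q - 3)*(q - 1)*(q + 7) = q^4 + 3*q^3 - 25*q^2 + 21*q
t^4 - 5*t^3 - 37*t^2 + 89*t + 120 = (t - 8)*(t - 3)*(t + 1)*(t + 5)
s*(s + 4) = s^2 + 4*s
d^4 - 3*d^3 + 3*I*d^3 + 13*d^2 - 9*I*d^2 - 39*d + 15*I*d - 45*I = (d - 3)*(d - 3*I)*(d + I)*(d + 5*I)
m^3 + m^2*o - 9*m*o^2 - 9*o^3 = (m - 3*o)*(m + o)*(m + 3*o)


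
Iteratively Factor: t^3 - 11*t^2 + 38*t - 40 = (t - 2)*(t^2 - 9*t + 20) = (t - 5)*(t - 2)*(t - 4)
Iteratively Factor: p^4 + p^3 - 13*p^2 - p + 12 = (p - 1)*(p^3 + 2*p^2 - 11*p - 12) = (p - 3)*(p - 1)*(p^2 + 5*p + 4) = (p - 3)*(p - 1)*(p + 4)*(p + 1)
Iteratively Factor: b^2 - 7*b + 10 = (b - 2)*(b - 5)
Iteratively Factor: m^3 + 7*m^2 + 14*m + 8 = (m + 4)*(m^2 + 3*m + 2) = (m + 2)*(m + 4)*(m + 1)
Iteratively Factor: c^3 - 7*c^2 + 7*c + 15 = (c - 5)*(c^2 - 2*c - 3) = (c - 5)*(c - 3)*(c + 1)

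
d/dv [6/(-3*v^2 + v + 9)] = 6*(6*v - 1)/(-3*v^2 + v + 9)^2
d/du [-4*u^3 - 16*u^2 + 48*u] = -12*u^2 - 32*u + 48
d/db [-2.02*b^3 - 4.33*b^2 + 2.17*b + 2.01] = -6.06*b^2 - 8.66*b + 2.17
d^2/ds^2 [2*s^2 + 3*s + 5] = 4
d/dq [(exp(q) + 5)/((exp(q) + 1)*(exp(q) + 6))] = (-exp(2*q) - 10*exp(q) - 29)*exp(q)/(exp(4*q) + 14*exp(3*q) + 61*exp(2*q) + 84*exp(q) + 36)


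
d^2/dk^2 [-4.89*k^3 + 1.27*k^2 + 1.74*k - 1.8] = 2.54 - 29.34*k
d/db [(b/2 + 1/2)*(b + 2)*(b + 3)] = 3*b^2/2 + 6*b + 11/2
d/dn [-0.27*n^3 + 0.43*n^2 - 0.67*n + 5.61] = -0.81*n^2 + 0.86*n - 0.67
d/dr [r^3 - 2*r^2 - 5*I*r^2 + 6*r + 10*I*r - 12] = 3*r^2 - 4*r - 10*I*r + 6 + 10*I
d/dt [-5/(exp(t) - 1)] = 5/(4*sinh(t/2)^2)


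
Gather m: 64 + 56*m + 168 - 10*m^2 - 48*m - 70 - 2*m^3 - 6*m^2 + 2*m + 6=-2*m^3 - 16*m^2 + 10*m + 168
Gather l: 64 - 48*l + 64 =128 - 48*l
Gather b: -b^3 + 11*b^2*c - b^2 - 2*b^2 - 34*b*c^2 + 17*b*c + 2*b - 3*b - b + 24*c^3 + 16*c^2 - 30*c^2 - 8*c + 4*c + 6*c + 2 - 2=-b^3 + b^2*(11*c - 3) + b*(-34*c^2 + 17*c - 2) + 24*c^3 - 14*c^2 + 2*c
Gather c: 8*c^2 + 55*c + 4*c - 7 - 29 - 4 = 8*c^2 + 59*c - 40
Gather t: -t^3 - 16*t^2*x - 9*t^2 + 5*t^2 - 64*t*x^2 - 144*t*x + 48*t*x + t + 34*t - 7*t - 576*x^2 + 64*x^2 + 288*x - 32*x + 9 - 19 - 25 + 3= -t^3 + t^2*(-16*x - 4) + t*(-64*x^2 - 96*x + 28) - 512*x^2 + 256*x - 32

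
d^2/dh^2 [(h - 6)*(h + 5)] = 2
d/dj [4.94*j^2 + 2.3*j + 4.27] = 9.88*j + 2.3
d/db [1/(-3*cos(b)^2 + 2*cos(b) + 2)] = 2*(1 - 3*cos(b))*sin(b)/(-3*cos(b)^2 + 2*cos(b) + 2)^2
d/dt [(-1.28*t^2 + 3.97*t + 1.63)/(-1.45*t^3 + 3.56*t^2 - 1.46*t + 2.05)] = (-1.856*t^4 + 11.513*t^3 - 5.1739*t^2 - 16.8536*t + 10.5183)/(2.1025*t^6 - 10.324*t^5 + 16.9076*t^4 - 16.3402*t^3 + 16.7276*t^2 - 5.986*t + 4.2025)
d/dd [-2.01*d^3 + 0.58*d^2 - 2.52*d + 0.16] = -6.03*d^2 + 1.16*d - 2.52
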